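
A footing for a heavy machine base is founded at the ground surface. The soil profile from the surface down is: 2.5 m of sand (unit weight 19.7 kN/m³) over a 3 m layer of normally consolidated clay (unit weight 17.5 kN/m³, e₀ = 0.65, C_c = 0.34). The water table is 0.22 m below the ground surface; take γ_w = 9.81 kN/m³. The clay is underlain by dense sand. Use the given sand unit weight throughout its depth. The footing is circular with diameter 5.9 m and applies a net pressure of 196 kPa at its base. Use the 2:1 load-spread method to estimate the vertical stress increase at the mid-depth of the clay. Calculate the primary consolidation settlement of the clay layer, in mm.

Mid-depth of clay below the ground surface: z = 2.5 + 3/2 = 4 m.
Total vertical stress at mid-clay: σ_v = 19.7×2.5 + 17.5×1.5 = 75.5 kPa.
Pore pressure: u = 9.81×(4 − 0.22) = 37.082 kPa.
Initial effective stress: σ'_0 = σ_v − u = 75.5 − 37.082 = 38.418 kPa.
Stress increase at mid-clay by the 2:1 spreading method:
Δσ ≈ qD²/(D+z)² = 196×5.9²/(5.9+4)² = 69.613 kPa
Final effective stress: σ'_f = σ'_0 + Δσ = 38.418 + 69.613 = 108.03 kPa.
Normally consolidated clay, so the full stress increment lies on the virgin compression line:
S_c = C_c·H/(1+e₀)·log₁₀(σ'_f/σ'_0) = 0.34×3/(1+0.65)×log₁₀(108.03/38.418)
    = 0.61818 × 0.44901 = 0.2776 m

S_c ≈ 278 mm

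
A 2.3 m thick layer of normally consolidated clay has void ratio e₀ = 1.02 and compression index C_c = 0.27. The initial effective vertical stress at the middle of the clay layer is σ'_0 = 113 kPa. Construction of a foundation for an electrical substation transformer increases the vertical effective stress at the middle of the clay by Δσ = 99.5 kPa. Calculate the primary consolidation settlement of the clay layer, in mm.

Final effective stress: σ'_f = σ'_0 + Δσ = 113 + 99.5 = 212.5 kPa.
Normally consolidated clay, so the full stress increment lies on the virgin compression line:
S_c = C_c·H/(1+e₀)·log₁₀(σ'_f/σ'_0) = 0.27×2.3/(1+1.02)×log₁₀(212.5/113)
    = 0.30743 × 0.27428 = 0.08432 m

S_c ≈ 84.3 mm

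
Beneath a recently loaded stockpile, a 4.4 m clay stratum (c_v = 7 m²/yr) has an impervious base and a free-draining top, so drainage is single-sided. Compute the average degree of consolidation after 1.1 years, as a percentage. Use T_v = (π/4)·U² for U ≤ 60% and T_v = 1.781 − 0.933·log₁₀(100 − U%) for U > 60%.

U ≈ 69.6 %

Drainage path length: H_d = H = 4.4 m (single drainage).
T_v = c_v·t/H_d² = 7×1.1/4.4² = 0.39773.
T_v = 0.39773 corresponds to the U > 60% branch:
U = 1 − 10^((1.781 − T_v)/0.933)/100 = 0.6962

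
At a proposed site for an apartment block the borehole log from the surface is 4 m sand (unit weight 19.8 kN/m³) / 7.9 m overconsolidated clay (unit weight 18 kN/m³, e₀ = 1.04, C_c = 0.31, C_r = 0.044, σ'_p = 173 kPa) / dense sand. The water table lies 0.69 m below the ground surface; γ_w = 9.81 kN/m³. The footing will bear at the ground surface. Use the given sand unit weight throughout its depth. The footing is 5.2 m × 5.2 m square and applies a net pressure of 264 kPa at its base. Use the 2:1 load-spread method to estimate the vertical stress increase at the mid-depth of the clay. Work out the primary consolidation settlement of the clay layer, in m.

S_c ≈ 0.0311 m

Mid-depth of clay below the ground surface: z = 4 + 7.9/2 = 7.95 m.
Total vertical stress at mid-clay: σ_v = 19.8×4 + 18×3.95 = 150.3 kPa.
Pore pressure: u = 9.81×(7.95 − 0.69) = 71.221 kPa.
Initial effective stress: σ'_0 = σ_v − u = 150.3 − 71.221 = 79.079 kPa.
Stress increase at mid-clay by the 2:1 spreading method:
Δσ = qBL/((B+z)(L+z)) = 264×5.2×5.2/((5.2+7.95)(5.2+7.95)) = 41.282 kPa
Final effective stress: σ'_f = 79.079 + 41.282 = 120.36 kPa.
σ'_f = 120.36 ≤ σ'_p = 173 kPa, so the clay remains overconsolidated and only the recompression index applies:
S_c = C_r·H/(1+e₀)·log₁₀(σ'_f/σ'_0) = 0.044×7.9/2.04×log₁₀(120.36/79.079)
    = 0.17039 × 0.18242 = 0.03108 m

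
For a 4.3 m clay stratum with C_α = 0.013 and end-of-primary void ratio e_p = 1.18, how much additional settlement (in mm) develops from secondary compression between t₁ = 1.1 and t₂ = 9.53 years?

S_s ≈ 24 mm

Secondary compression: S_s = C_α·H/(1+e_p)·log₁₀(t₂/t₁)
S_s = 0.013×4.3/(1+1.18)×log₁₀(9.53/1.1)
    = 0.02564 × 0.9377 = 0.02404 m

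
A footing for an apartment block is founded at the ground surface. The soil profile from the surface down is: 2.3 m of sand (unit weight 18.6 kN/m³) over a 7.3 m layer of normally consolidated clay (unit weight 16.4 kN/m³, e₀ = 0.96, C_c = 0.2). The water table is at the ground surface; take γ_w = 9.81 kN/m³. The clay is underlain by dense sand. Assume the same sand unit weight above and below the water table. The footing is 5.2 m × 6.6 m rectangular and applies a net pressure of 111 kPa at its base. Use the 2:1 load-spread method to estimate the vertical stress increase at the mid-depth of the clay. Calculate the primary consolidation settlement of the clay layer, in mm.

S_c ≈ 155 mm

Mid-depth of clay below the ground surface: z = 2.3 + 7.3/2 = 5.95 m.
Total vertical stress at mid-clay: σ_v = 18.6×2.3 + 16.4×3.65 = 102.64 kPa.
Pore pressure: u = 9.81×(5.95 − 0) = 58.37 kPa.
Initial effective stress: σ'_0 = σ_v − u = 102.64 − 58.37 = 44.27 kPa.
Stress increase at mid-clay by the 2:1 spreading method:
Δσ = qBL/((B+z)(L+z)) = 111×5.2×6.6/((5.2+5.95)(6.6+5.95)) = 27.224 kPa
Final effective stress: σ'_f = σ'_0 + Δσ = 44.27 + 27.224 = 71.494 kPa.
Normally consolidated clay, so the full stress increment lies on the virgin compression line:
S_c = C_c·H/(1+e₀)·log₁₀(σ'_f/σ'_0) = 0.2×7.3/(1+0.96)×log₁₀(71.494/44.27)
    = 0.7449 × 0.20816 = 0.1551 m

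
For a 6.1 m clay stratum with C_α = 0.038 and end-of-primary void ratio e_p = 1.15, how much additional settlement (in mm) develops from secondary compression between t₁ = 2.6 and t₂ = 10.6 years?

Secondary compression: S_s = C_α·H/(1+e_p)·log₁₀(t₂/t₁)
S_s = 0.038×6.1/(1+1.15)×log₁₀(10.6/2.6)
    = 0.1078 × 0.6103 = 0.0658 m

S_s ≈ 65.8 mm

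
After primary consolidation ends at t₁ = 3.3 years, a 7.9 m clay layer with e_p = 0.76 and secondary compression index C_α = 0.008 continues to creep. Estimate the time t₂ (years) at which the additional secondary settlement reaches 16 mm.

t₂ ≈ 9.21 years

S_s = C_α·H/(1+e_p)·log₁₀(t₂/t₁) ⇒ log₁₀(t₂/t₁) = S_s·(1+e_p)/(C_α·H).
log₁₀(t₂/t₁) = 0.016 × (1+0.76) / (0.008×7.9) = 0.4456
t₂ = t₁ × 10^0.4456 = 3.3 × 2.79 = 9.206 years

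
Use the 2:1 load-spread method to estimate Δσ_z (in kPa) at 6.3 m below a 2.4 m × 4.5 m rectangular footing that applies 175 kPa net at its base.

Δσ_z ≈ 20.1 kPa

By the 2:1 method the load spreads at 1 horizontal : 2 vertical, so at depth z the loaded area has grown by z in each plan dimension:
Δσ = qBL/((B+z)(L+z)) = 175×2.4×4.5/((2.4+6.3)(4.5+6.3)) = 20.115 kPa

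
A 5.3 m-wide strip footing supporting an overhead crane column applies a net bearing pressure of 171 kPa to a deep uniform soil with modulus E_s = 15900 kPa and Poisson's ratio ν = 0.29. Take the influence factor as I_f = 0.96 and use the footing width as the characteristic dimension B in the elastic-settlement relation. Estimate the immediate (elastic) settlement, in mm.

S_e ≈ 50.1 mm

Immediate (elastic) settlement: S_e = q·B·(1−ν²)/E_s · I_f.
S_e = 171 × 5.3 × (1 − 0.29²) / 15900 × 0.96
    = 171 × 5.3 × 0.9159 / 15900 × 0.96
    = 0.05012 m = 50.12 mm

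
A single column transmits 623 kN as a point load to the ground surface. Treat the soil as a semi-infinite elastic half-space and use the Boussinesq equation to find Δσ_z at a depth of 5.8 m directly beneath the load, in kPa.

Boussinesq vertical stress below a point load on an elastic half-space:
Δσ_z = 3P/(2πz²) · [1 + (r/z)²]^(−5/2)
r/z = 0/5.8 = 0; [1+(r/z)²]^(−5/2) = 1.
Δσ_z = 3×623/(2π×5.8²) × 1 = 8.8425 × 1 = 8.842 kPa

Δσ_z ≈ 8.84 kPa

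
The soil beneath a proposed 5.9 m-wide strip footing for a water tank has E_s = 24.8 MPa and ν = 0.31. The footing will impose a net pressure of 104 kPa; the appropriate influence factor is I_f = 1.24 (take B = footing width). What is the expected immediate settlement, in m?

Immediate (elastic) settlement: S_e = q·B·(1−ν²)/E_s · I_f.
E_s = 24.8 MPa = 24800 kPa.
S_e = 104 × 5.9 × (1 − 0.31²) / 24800 × 1.24
    = 104 × 5.9 × 0.9039 / 24800 × 1.24
    = 0.02773 m

S_e ≈ 0.0277 m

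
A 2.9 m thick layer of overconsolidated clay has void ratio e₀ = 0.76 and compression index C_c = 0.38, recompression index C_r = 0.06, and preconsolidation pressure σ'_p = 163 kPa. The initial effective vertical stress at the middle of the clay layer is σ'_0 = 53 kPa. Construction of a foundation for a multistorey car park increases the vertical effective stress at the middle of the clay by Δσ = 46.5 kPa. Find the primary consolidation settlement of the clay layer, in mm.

Final effective stress: σ'_f = 53 + 46.5 = 99.5 kPa.
σ'_f = 99.5 ≤ σ'_p = 163 kPa, so the clay remains overconsolidated and only the recompression index applies:
S_c = C_r·H/(1+e₀)·log₁₀(σ'_f/σ'_0) = 0.06×2.9/1.76×log₁₀(99.5/53)
    = 0.098862 × 0.27355 = 0.02704 m

S_c ≈ 27 mm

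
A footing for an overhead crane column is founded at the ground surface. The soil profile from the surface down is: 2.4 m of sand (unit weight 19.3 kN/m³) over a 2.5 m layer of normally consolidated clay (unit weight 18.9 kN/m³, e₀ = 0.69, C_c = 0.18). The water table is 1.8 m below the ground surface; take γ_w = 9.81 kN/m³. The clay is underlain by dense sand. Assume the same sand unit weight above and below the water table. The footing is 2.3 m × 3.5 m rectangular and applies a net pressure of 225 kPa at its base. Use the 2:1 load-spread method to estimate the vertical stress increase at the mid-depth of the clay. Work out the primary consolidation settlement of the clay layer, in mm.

S_c ≈ 69.4 mm

Mid-depth of clay below the ground surface: z = 2.4 + 2.5/2 = 3.65 m.
Total vertical stress at mid-clay: σ_v = 19.3×2.4 + 18.9×1.25 = 69.945 kPa.
Pore pressure: u = 9.81×(3.65 − 1.8) = 18.149 kPa.
Initial effective stress: σ'_0 = σ_v − u = 69.945 − 18.149 = 51.796 kPa.
Stress increase at mid-clay by the 2:1 spreading method:
Δσ = qBL/((B+z)(L+z)) = 225×2.3×3.5/((2.3+3.65)(3.5+3.65)) = 42.575 kPa
Final effective stress: σ'_f = σ'_0 + Δσ = 51.796 + 42.575 = 94.371 kPa.
Normally consolidated clay, so the full stress increment lies on the virgin compression line:
S_c = C_c·H/(1+e₀)·log₁₀(σ'_f/σ'_0) = 0.18×2.5/(1+0.69)×log₁₀(94.371/51.796)
    = 0.26627 × 0.26054 = 0.06937 m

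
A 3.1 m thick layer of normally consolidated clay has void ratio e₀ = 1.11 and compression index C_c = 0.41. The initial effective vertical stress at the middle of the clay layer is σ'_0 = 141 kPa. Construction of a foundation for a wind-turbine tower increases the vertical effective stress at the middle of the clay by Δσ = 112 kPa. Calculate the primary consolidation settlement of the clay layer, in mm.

S_c ≈ 153 mm

Final effective stress: σ'_f = σ'_0 + Δσ = 141 + 112 = 253 kPa.
Normally consolidated clay, so the full stress increment lies on the virgin compression line:
S_c = C_c·H/(1+e₀)·log₁₀(σ'_f/σ'_0) = 0.41×3.1/(1+1.11)×log₁₀(253/141)
    = 0.60237 × 0.2539 = 0.1529 m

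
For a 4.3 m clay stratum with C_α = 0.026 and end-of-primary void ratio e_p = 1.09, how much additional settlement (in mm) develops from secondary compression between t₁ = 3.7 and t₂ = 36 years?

S_s ≈ 52.9 mm

Secondary compression: S_s = C_α·H/(1+e_p)·log₁₀(t₂/t₁)
S_s = 0.026×4.3/(1+1.09)×log₁₀(36/3.7)
    = 0.05349 × 0.9881 = 0.05286 m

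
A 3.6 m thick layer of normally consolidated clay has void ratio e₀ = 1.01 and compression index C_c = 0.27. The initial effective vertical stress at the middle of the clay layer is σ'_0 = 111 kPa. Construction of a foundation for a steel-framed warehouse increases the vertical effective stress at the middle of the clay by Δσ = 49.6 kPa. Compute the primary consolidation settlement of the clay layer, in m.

Final effective stress: σ'_f = σ'_0 + Δσ = 111 + 49.6 = 160.6 kPa.
Normally consolidated clay, so the full stress increment lies on the virgin compression line:
S_c = C_c·H/(1+e₀)·log₁₀(σ'_f/σ'_0) = 0.27×3.6/(1+1.01)×log₁₀(160.6/111)
    = 0.48358 × 0.16042 = 0.07758 m

S_c ≈ 0.0776 m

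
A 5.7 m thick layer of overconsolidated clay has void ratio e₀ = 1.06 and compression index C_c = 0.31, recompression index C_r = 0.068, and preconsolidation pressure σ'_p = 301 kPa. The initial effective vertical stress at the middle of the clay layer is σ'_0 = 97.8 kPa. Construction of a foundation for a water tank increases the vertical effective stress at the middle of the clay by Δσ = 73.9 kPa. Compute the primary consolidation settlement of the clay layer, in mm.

S_c ≈ 46 mm

Final effective stress: σ'_f = 97.8 + 73.9 = 171.7 kPa.
σ'_f = 171.7 ≤ σ'_p = 301 kPa, so the clay remains overconsolidated and only the recompression index applies:
S_c = C_r·H/(1+e₀)·log₁₀(σ'_f/σ'_0) = 0.068×5.7/2.06×log₁₀(171.7/97.8)
    = 0.18816 × 0.24443 = 0.04599 m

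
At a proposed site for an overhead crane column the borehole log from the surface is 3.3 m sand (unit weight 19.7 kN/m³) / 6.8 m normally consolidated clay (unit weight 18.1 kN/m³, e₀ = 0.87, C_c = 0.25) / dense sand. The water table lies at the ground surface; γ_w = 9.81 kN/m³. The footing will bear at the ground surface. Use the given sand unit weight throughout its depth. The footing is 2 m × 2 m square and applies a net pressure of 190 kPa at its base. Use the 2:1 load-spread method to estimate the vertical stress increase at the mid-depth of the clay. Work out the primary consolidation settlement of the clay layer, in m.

Mid-depth of clay below the ground surface: z = 3.3 + 6.8/2 = 6.7 m.
Total vertical stress at mid-clay: σ_v = 19.7×3.3 + 18.1×3.4 = 126.55 kPa.
Pore pressure: u = 9.81×(6.7 − 0) = 65.727 kPa.
Initial effective stress: σ'_0 = σ_v − u = 126.55 − 65.727 = 60.823 kPa.
Stress increase at mid-clay by the 2:1 spreading method:
Δσ = qBL/((B+z)(L+z)) = 190×2×2/((2+6.7)(2+6.7)) = 10.041 kPa
Final effective stress: σ'_f = σ'_0 + Δσ = 60.823 + 10.041 = 70.864 kPa.
Normally consolidated clay, so the full stress increment lies on the virgin compression line:
S_c = C_c·H/(1+e₀)·log₁₀(σ'_f/σ'_0) = 0.25×6.8/(1+0.87)×log₁₀(70.864/60.823)
    = 0.90909 × 0.066358 = 0.06033 m

S_c ≈ 0.0603 m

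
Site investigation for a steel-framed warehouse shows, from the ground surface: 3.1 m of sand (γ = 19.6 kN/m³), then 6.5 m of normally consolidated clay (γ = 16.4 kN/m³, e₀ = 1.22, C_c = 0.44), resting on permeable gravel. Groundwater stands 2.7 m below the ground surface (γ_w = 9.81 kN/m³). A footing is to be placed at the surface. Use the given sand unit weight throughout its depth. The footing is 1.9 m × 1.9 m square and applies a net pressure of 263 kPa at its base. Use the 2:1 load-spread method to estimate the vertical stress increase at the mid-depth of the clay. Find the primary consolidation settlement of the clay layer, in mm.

S_c ≈ 91.8 mm

Mid-depth of clay below the ground surface: z = 3.1 + 6.5/2 = 6.35 m.
Total vertical stress at mid-clay: σ_v = 19.6×3.1 + 16.4×3.25 = 114.06 kPa.
Pore pressure: u = 9.81×(6.35 − 2.7) = 35.806 kPa.
Initial effective stress: σ'_0 = σ_v − u = 114.06 − 35.806 = 78.254 kPa.
Stress increase at mid-clay by the 2:1 spreading method:
Δσ = qBL/((B+z)(L+z)) = 263×1.9×1.9/((1.9+6.35)(1.9+6.35)) = 13.949 kPa
Final effective stress: σ'_f = σ'_0 + Δσ = 78.254 + 13.949 = 92.203 kPa.
Normally consolidated clay, so the full stress increment lies on the virgin compression line:
S_c = C_c·H/(1+e₀)·log₁₀(σ'_f/σ'_0) = 0.44×6.5/(1+1.22)×log₁₀(92.203/78.254)
    = 1.2883 × 0.071239 = 0.09178 m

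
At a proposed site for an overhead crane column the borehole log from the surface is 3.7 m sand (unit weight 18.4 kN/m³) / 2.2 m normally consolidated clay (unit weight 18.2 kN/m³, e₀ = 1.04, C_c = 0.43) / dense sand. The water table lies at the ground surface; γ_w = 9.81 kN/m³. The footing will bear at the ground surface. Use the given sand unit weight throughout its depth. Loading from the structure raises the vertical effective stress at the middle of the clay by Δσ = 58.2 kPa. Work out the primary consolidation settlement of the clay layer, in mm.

S_c ≈ 178 mm

Mid-depth of clay below the ground surface: z = 3.7 + 2.2/2 = 4.8 m.
Total vertical stress at mid-clay: σ_v = 18.4×3.7 + 18.2×1.1 = 88.1 kPa.
Pore pressure: u = 9.81×(4.8 − 0) = 47.088 kPa.
Initial effective stress: σ'_0 = σ_v − u = 88.1 − 47.088 = 41.012 kPa.
Final effective stress: σ'_f = σ'_0 + Δσ = 41.012 + 58.2 = 99.212 kPa.
Normally consolidated clay, so the full stress increment lies on the virgin compression line:
S_c = C_c·H/(1+e₀)·log₁₀(σ'_f/σ'_0) = 0.43×2.2/(1+1.04)×log₁₀(99.212/41.012)
    = 0.46373 × 0.38365 = 0.1779 m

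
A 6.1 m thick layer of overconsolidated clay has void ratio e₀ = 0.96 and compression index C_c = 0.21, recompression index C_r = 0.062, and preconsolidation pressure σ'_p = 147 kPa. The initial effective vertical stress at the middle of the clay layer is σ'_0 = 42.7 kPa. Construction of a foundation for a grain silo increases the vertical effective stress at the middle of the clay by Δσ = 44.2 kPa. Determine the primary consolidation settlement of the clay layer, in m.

S_c ≈ 0.0595 m

Final effective stress: σ'_f = 42.7 + 44.2 = 86.9 kPa.
σ'_f = 86.9 ≤ σ'_p = 147 kPa, so the clay remains overconsolidated and only the recompression index applies:
S_c = C_r·H/(1+e₀)·log₁₀(σ'_f/σ'_0) = 0.062×6.1/1.96×log₁₀(86.9/42.7)
    = 0.19296 × 0.30859 = 0.05954 m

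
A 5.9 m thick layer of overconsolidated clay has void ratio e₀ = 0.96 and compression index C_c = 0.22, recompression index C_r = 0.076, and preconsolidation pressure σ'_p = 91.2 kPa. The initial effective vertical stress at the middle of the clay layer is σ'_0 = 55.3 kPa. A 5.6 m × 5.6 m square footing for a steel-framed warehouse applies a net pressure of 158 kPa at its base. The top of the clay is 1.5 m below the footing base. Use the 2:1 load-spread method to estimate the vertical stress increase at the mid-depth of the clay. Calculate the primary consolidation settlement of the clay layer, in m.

Mid-depth of clay below the footing base: z = 1.5 + 5.9/2 = 4.45 m.
Stress increase at mid-clay by the 2:1 spreading method:
Δσ = qBL/((B+z)(L+z)) = 158×5.6×5.6/((5.6+4.45)(5.6+4.45)) = 49.057 kPa
Final effective stress: σ'_f = 55.3 + 49.057 = 104.36 kPa.
σ'_f = 104.36 > σ'_p = 91.2 kPa, so the stress path crosses the preconsolidation pressure — recompression up to σ'_p, then virgin compression beyond:
S_c = H/(1+e₀)·[C_r·log₁₀(σ'_p/σ'_0) + C_c·log₁₀(σ'_f/σ'_p)]
    = 5.9/1.96 × [0.076×log₁₀(91.2/55.3) + 0.22×log₁₀(104.36/91.2)]
    = 3.0102 × [0.016512 + 0.012879] = 0.08847 m

S_c ≈ 0.0885 m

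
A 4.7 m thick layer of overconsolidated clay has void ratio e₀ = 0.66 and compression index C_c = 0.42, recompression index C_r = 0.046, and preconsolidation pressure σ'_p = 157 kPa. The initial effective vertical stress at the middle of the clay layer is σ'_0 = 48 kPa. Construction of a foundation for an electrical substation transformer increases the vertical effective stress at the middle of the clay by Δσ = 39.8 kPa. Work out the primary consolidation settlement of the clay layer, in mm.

Final effective stress: σ'_f = 48 + 39.8 = 87.8 kPa.
σ'_f = 87.8 ≤ σ'_p = 157 kPa, so the clay remains overconsolidated and only the recompression index applies:
S_c = C_r·H/(1+e₀)·log₁₀(σ'_f/σ'_0) = 0.046×4.7/1.66×log₁₀(87.8/48)
    = 0.13024 × 0.26225 = 0.03416 m

S_c ≈ 34.2 mm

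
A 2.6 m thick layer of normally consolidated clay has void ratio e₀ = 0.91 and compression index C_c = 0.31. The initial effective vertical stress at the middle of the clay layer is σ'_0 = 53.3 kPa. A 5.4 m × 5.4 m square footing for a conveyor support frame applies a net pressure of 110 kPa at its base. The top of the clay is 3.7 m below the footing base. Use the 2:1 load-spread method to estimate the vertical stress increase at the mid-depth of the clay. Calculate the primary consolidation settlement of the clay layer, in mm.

S_c ≈ 81.1 mm

Mid-depth of clay below the footing base: z = 3.7 + 2.6/2 = 5 m.
Stress increase at mid-clay by the 2:1 spreading method:
Δσ = qBL/((B+z)(L+z)) = 110×5.4×5.4/((5.4+5)(5.4+5)) = 29.656 kPa
Final effective stress: σ'_f = σ'_0 + Δσ = 53.3 + 29.656 = 82.956 kPa.
Normally consolidated clay, so the full stress increment lies on the virgin compression line:
S_c = C_c·H/(1+e₀)·log₁₀(σ'_f/σ'_0) = 0.31×2.6/(1+0.91)×log₁₀(82.956/53.3)
    = 0.42199 × 0.19212 = 0.08107 m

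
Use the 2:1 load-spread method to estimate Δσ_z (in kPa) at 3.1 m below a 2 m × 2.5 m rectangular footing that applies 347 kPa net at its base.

By the 2:1 method the load spreads at 1 horizontal : 2 vertical, so at depth z the loaded area has grown by z in each plan dimension:
Δσ = qBL/((B+z)(L+z)) = 347×2×2.5/((2+3.1)(2.5+3.1)) = 60.749 kPa

Δσ_z ≈ 60.7 kPa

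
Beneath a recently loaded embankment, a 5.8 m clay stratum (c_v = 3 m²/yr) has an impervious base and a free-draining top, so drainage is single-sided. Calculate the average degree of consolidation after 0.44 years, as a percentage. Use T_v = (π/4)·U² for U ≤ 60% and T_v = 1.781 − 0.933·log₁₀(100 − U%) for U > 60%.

U ≈ 22.4 %

Drainage path length: H_d = H = 5.8 m (single drainage).
T_v = c_v·t/H_d² = 3×0.44/5.8² = 0.039239.
T_v = 0.039239 corresponds to the U ≤ 60% branch:
U = √(4T_v/π) = 0.2235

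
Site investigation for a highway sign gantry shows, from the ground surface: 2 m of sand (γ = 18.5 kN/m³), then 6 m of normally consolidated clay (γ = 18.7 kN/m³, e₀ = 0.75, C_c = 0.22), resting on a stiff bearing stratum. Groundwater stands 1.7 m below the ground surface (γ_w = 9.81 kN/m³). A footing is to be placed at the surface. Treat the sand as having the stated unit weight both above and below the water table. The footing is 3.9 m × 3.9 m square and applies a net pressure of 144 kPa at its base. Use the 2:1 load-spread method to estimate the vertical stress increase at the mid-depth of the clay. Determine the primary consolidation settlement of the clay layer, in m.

Mid-depth of clay below the ground surface: z = 2 + 6/2 = 5 m.
Total vertical stress at mid-clay: σ_v = 18.5×2 + 18.7×3 = 93.1 kPa.
Pore pressure: u = 9.81×(5 − 1.7) = 32.373 kPa.
Initial effective stress: σ'_0 = σ_v − u = 93.1 − 32.373 = 60.727 kPa.
Stress increase at mid-clay by the 2:1 spreading method:
Δσ = qBL/((B+z)(L+z)) = 144×3.9×3.9/((3.9+5)(3.9+5)) = 27.651 kPa
Final effective stress: σ'_f = σ'_0 + Δσ = 60.727 + 27.651 = 88.378 kPa.
Normally consolidated clay, so the full stress increment lies on the virgin compression line:
S_c = C_c·H/(1+e₀)·log₁₀(σ'_f/σ'_0) = 0.22×6/(1+0.75)×log₁₀(88.378/60.727)
    = 0.75429 × 0.16296 = 0.1229 m

S_c ≈ 0.123 m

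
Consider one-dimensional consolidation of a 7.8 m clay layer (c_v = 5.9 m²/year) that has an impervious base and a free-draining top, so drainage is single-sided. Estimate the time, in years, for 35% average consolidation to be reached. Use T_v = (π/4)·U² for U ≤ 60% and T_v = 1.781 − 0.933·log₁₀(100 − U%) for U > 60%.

t ≈ 0.992 years

Drainage path length: H_d = H = 7.8 m (single drainage).
U ≤ 60%: T_v = (π/4)·U² = (π/4)×0.35² = 0.096211.
t = T_v·H_d²/c_v = 0.096211×7.8²/5.9 = 0.9921 years.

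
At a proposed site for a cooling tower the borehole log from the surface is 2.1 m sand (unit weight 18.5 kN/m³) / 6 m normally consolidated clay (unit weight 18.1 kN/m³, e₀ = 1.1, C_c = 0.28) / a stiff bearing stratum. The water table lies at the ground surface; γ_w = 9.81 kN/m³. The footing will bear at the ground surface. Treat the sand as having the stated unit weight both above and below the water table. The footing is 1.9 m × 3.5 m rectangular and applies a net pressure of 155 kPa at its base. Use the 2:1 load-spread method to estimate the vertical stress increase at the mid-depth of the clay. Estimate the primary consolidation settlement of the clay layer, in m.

Mid-depth of clay below the ground surface: z = 2.1 + 6/2 = 5.1 m.
Total vertical stress at mid-clay: σ_v = 18.5×2.1 + 18.1×3 = 93.15 kPa.
Pore pressure: u = 9.81×(5.1 − 0) = 50.031 kPa.
Initial effective stress: σ'_0 = σ_v − u = 93.15 − 50.031 = 43.119 kPa.
Stress increase at mid-clay by the 2:1 spreading method:
Δσ = qBL/((B+z)(L+z)) = 155×1.9×3.5/((1.9+5.1)(3.5+5.1)) = 17.122 kPa
Final effective stress: σ'_f = σ'_0 + Δσ = 43.119 + 17.122 = 60.241 kPa.
Normally consolidated clay, so the full stress increment lies on the virgin compression line:
S_c = C_c·H/(1+e₀)·log₁₀(σ'_f/σ'_0) = 0.28×6/(1+1.1)×log₁₀(60.241/43.119)
    = 0.8 × 0.14522 = 0.1162 m

S_c ≈ 0.116 m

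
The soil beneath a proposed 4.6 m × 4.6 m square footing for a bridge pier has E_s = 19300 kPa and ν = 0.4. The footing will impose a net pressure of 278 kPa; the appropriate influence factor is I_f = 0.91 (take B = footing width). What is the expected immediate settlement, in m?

Immediate (elastic) settlement: S_e = q·B·(1−ν²)/E_s · I_f.
S_e = 278 × 4.6 × (1 − 0.4²) / 19300 × 0.91
    = 278 × 4.6 × 0.84 / 19300 × 0.91
    = 0.05065 m

S_e ≈ 0.0506 m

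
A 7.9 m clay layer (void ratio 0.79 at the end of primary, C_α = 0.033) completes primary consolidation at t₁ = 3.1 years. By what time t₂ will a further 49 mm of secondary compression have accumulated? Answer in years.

S_s = C_α·H/(1+e_p)·log₁₀(t₂/t₁) ⇒ log₁₀(t₂/t₁) = S_s·(1+e_p)/(C_α·H).
log₁₀(t₂/t₁) = 0.049 × (1+0.79) / (0.033×7.9) = 0.3364
t₂ = t₁ × 10^0.3364 = 3.1 × 2.17 = 6.727 years

t₂ ≈ 6.73 years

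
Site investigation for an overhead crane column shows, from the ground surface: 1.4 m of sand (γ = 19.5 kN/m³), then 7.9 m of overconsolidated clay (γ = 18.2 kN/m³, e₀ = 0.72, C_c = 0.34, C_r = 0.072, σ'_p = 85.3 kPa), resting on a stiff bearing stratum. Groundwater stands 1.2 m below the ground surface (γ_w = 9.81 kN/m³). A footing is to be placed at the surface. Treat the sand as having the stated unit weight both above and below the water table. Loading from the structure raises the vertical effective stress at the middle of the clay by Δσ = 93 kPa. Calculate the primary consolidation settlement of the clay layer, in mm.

Mid-depth of clay below the ground surface: z = 1.4 + 7.9/2 = 5.35 m.
Total vertical stress at mid-clay: σ_v = 19.5×1.4 + 18.2×3.95 = 99.19 kPa.
Pore pressure: u = 9.81×(5.35 − 1.2) = 40.712 kPa.
Initial effective stress: σ'_0 = σ_v − u = 99.19 − 40.712 = 58.478 kPa.
Final effective stress: σ'_f = 58.478 + 93 = 151.48 kPa.
σ'_f = 151.48 > σ'_p = 85.3 kPa, so the stress path crosses the preconsolidation pressure — recompression up to σ'_p, then virgin compression beyond:
S_c = H/(1+e₀)·[C_r·log₁₀(σ'_p/σ'_0) + C_c·log₁₀(σ'_f/σ'_p)]
    = 7.9/1.72 × [0.072×log₁₀(85.3/58.478) + 0.34×log₁₀(151.48/85.3)]
    = 4.593 × [0.011805 + 0.084798] = 0.4437 m

S_c ≈ 444 mm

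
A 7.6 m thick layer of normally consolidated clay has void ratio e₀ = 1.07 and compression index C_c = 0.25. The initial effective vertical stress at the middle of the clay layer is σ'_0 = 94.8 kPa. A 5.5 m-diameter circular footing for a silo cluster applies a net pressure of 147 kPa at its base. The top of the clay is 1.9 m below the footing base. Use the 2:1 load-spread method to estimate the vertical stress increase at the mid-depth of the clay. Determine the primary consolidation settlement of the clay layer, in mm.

S_c ≈ 127 mm

Mid-depth of clay below the footing base: z = 1.9 + 7.6/2 = 5.7 m.
Stress increase at mid-clay by the 2:1 spreading method:
Δσ ≈ qD²/(D+z)² = 147×5.5²/(5.5+5.7)² = 35.449 kPa
Final effective stress: σ'_f = σ'_0 + Δσ = 94.8 + 35.449 = 130.25 kPa.
Normally consolidated clay, so the full stress increment lies on the virgin compression line:
S_c = C_c·H/(1+e₀)·log₁₀(σ'_f/σ'_0) = 0.25×7.6/(1+1.07)×log₁₀(130.25/94.8)
    = 0.91787 × 0.13797 = 0.1266 m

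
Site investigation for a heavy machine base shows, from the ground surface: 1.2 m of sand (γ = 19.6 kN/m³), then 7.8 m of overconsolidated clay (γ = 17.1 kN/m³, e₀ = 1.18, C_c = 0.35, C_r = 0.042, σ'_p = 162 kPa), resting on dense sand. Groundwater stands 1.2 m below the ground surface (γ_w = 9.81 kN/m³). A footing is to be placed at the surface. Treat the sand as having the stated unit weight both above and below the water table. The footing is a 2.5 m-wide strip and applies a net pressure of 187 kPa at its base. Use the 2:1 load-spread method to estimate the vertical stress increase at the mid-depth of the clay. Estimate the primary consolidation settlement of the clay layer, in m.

Mid-depth of clay below the ground surface: z = 1.2 + 7.8/2 = 5.1 m.
Total vertical stress at mid-clay: σ_v = 19.6×1.2 + 17.1×3.9 = 90.21 kPa.
Pore pressure: u = 9.81×(5.1 − 1.2) = 38.259 kPa.
Initial effective stress: σ'_0 = σ_v − u = 90.21 − 38.259 = 51.951 kPa.
Stress increase at mid-clay by the 2:1 spreading method:
Δσ = qB/(B+z) = 187×2.5/(2.5+5.1) = 61.513 kPa
Final effective stress: σ'_f = 51.951 + 61.513 = 113.46 kPa.
σ'_f = 113.46 ≤ σ'_p = 162 kPa, so the clay remains overconsolidated and only the recompression index applies:
S_c = C_r·H/(1+e₀)·log₁₀(σ'_f/σ'_0) = 0.042×7.8/2.18×log₁₀(113.46/51.951)
    = 0.15028 × 0.33925 = 0.05098 m

S_c ≈ 0.051 m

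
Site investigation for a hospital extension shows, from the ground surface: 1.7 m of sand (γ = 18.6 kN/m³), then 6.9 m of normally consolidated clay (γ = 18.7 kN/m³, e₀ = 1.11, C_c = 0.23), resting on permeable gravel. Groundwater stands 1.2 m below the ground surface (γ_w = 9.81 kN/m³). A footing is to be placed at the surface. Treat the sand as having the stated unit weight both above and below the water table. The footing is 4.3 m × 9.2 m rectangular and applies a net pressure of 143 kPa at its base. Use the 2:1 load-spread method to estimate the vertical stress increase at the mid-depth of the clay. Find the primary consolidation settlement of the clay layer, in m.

Mid-depth of clay below the ground surface: z = 1.7 + 6.9/2 = 5.15 m.
Total vertical stress at mid-clay: σ_v = 18.6×1.7 + 18.7×3.45 = 96.135 kPa.
Pore pressure: u = 9.81×(5.15 − 1.2) = 38.75 kPa.
Initial effective stress: σ'_0 = σ_v − u = 96.135 − 38.75 = 57.385 kPa.
Stress increase at mid-clay by the 2:1 spreading method:
Δσ = qBL/((B+z)(L+z)) = 143×4.3×9.2/((4.3+5.15)(9.2+5.15)) = 41.717 kPa
Final effective stress: σ'_f = σ'_0 + Δσ = 57.385 + 41.717 = 99.102 kPa.
Normally consolidated clay, so the full stress increment lies on the virgin compression line:
S_c = C_c·H/(1+e₀)·log₁₀(σ'_f/σ'_0) = 0.23×6.9/(1+1.11)×log₁₀(99.102/57.385)
    = 0.75213 × 0.23728 = 0.1785 m

S_c ≈ 0.178 m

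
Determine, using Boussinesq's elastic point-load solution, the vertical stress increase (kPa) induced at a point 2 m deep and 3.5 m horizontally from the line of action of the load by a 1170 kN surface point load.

Boussinesq vertical stress below a point load on an elastic half-space:
Δσ_z = 3P/(2πz²) · [1 + (r/z)²]^(−5/2)
r/z = 3.5/2 = 1.75; [1+(r/z)²]^(−5/2) = 0.030062.
Δσ_z = 3×1170/(2π×2²) × 0.030062 = 139.66 × 0.030062 = 4.198 kPa

Δσ_z ≈ 4.2 kPa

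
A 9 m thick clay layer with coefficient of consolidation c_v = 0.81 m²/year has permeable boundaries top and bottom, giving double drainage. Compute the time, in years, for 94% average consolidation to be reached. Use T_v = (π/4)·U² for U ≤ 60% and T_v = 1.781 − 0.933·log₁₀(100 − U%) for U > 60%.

Drainage path length: H_d = H/2 = 4.5 m (double drainage).
U > 60%: T_v = 1.781 − 0.933·log₁₀(100 − 94) = 1.055.
t = T_v·H_d²/c_v = 1.055×4.5²/0.81 = 26.37 years.

t ≈ 26.4 years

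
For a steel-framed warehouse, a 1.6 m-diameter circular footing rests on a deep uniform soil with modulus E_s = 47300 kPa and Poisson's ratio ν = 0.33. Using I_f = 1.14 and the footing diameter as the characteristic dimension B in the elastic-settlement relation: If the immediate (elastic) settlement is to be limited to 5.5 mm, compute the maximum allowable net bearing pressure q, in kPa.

q ≈ 160 kPa

S_e = q·B·(1−ν²)/E_s · I_f  ⇒  q = S_e·E_s / (B·(1−ν²)·I_f).
q = 0.0055 × 47300 / (1.6 × 0.8911 × 1.14) = 160.1 kPa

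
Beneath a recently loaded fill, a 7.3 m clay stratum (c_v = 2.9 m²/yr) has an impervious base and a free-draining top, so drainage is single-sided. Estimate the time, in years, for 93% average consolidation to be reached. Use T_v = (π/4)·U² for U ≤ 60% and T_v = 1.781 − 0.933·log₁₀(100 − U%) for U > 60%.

t ≈ 18.2 years

Drainage path length: H_d = H = 7.3 m (single drainage).
U > 60%: T_v = 1.781 − 0.933·log₁₀(100 − 93) = 0.99252.
t = T_v·H_d²/c_v = 0.99252×7.3²/2.9 = 18.24 years.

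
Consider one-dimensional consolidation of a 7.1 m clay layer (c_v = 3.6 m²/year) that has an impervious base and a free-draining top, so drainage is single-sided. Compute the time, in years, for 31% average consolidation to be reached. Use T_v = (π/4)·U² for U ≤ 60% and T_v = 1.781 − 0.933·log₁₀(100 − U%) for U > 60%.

Drainage path length: H_d = H = 7.1 m (single drainage).
U ≤ 60%: T_v = (π/4)·U² = (π/4)×0.31² = 0.075477.
t = T_v·H_d²/c_v = 0.075477×7.1²/3.6 = 1.057 years.

t ≈ 1.06 years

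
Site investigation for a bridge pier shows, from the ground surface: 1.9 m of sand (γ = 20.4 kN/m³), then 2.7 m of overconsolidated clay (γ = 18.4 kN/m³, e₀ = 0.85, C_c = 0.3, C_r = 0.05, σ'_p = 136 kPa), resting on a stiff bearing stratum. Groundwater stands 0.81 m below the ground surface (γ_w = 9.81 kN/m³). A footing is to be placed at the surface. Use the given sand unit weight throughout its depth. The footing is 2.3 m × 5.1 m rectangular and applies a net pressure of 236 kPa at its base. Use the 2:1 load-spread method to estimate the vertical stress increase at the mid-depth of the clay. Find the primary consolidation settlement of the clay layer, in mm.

Mid-depth of clay below the ground surface: z = 1.9 + 2.7/2 = 3.25 m.
Total vertical stress at mid-clay: σ_v = 20.4×1.9 + 18.4×1.35 = 63.6 kPa.
Pore pressure: u = 9.81×(3.25 − 0.81) = 23.936 kPa.
Initial effective stress: σ'_0 = σ_v − u = 63.6 − 23.936 = 39.664 kPa.
Stress increase at mid-clay by the 2:1 spreading method:
Δσ = qBL/((B+z)(L+z)) = 236×2.3×5.1/((2.3+3.25)(5.1+3.25)) = 59.735 kPa
Final effective stress: σ'_f = 39.664 + 59.735 = 99.399 kPa.
σ'_f = 99.399 ≤ σ'_p = 136 kPa, so the clay remains overconsolidated and only the recompression index applies:
S_c = C_r·H/(1+e₀)·log₁₀(σ'_f/σ'_0) = 0.05×2.7/1.85×log₁₀(99.399/39.664)
    = 0.072975 × 0.39899 = 0.02912 m

S_c ≈ 29.1 mm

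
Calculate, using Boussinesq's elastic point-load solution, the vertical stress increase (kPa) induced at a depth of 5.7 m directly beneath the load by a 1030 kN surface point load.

Boussinesq vertical stress below a point load on an elastic half-space:
Δσ_z = 3P/(2πz²) · [1 + (r/z)²]^(−5/2)
r/z = 0/5.7 = 0; [1+(r/z)²]^(−5/2) = 1.
Δσ_z = 3×1030/(2π×5.7²) × 1 = 15.137 × 1 = 15.14 kPa

Δσ_z ≈ 15.1 kPa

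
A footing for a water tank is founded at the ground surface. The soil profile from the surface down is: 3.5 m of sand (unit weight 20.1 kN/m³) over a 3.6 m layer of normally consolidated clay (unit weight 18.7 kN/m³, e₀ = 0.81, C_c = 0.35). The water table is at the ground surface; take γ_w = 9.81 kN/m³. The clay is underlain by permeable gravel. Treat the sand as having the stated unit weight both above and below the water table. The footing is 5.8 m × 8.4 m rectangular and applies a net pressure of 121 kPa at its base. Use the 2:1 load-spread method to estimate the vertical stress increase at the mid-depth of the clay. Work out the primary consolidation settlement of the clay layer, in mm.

Mid-depth of clay below the ground surface: z = 3.5 + 3.6/2 = 5.3 m.
Total vertical stress at mid-clay: σ_v = 20.1×3.5 + 18.7×1.8 = 104.01 kPa.
Pore pressure: u = 9.81×(5.3 − 0) = 51.993 kPa.
Initial effective stress: σ'_0 = σ_v − u = 104.01 − 51.993 = 52.017 kPa.
Stress increase at mid-clay by the 2:1 spreading method:
Δσ = qBL/((B+z)(L+z)) = 121×5.8×8.4/((5.8+5.3)(8.4+5.3)) = 38.766 kPa
Final effective stress: σ'_f = σ'_0 + Δσ = 52.017 + 38.766 = 90.783 kPa.
Normally consolidated clay, so the full stress increment lies on the virgin compression line:
S_c = C_c·H/(1+e₀)·log₁₀(σ'_f/σ'_0) = 0.35×3.6/(1+0.81)×log₁₀(90.783/52.017)
    = 0.69613 × 0.24186 = 0.1684 m

S_c ≈ 168 mm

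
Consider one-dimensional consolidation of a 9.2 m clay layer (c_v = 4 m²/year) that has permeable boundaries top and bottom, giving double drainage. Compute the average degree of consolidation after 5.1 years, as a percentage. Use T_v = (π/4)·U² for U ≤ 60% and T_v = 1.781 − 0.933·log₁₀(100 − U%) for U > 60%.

Drainage path length: H_d = H/2 = 4.6 m (double drainage).
T_v = c_v·t/H_d² = 4×5.1/4.6² = 0.96408.
T_v = 0.96408 corresponds to the U > 60% branch:
U = 1 − 10^((1.781 − T_v)/0.933)/100 = 0.9249

U ≈ 92.5 %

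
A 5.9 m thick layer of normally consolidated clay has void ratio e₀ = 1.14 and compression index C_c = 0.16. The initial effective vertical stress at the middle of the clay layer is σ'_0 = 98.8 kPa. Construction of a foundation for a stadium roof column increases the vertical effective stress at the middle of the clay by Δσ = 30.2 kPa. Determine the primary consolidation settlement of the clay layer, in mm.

S_c ≈ 51.1 mm

Final effective stress: σ'_f = σ'_0 + Δσ = 98.8 + 30.2 = 129 kPa.
Normally consolidated clay, so the full stress increment lies on the virgin compression line:
S_c = C_c·H/(1+e₀)·log₁₀(σ'_f/σ'_0) = 0.16×5.9/(1+1.14)×log₁₀(129/98.8)
    = 0.44112 × 0.11583 = 0.05109 m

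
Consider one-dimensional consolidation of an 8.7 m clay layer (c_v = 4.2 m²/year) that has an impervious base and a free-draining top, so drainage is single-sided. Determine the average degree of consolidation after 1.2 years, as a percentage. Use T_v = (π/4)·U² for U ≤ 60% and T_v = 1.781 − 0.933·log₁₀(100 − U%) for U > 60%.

U ≈ 29.1 %

Drainage path length: H_d = H = 8.7 m (single drainage).
T_v = c_v·t/H_d² = 4.2×1.2/8.7² = 0.066587.
T_v = 0.066587 corresponds to the U ≤ 60% branch:
U = √(4T_v/π) = 0.2912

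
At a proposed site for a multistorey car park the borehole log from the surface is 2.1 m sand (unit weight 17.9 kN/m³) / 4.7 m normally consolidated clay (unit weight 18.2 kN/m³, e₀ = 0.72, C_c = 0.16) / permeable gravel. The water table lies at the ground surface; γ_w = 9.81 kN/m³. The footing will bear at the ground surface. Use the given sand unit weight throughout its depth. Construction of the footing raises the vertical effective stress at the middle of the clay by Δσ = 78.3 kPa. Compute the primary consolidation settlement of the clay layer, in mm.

Mid-depth of clay below the ground surface: z = 2.1 + 4.7/2 = 4.45 m.
Total vertical stress at mid-clay: σ_v = 17.9×2.1 + 18.2×2.35 = 80.36 kPa.
Pore pressure: u = 9.81×(4.45 − 0) = 43.655 kPa.
Initial effective stress: σ'_0 = σ_v − u = 80.36 − 43.655 = 36.705 kPa.
Final effective stress: σ'_f = σ'_0 + Δσ = 36.705 + 78.3 = 115 kPa.
Normally consolidated clay, so the full stress increment lies on the virgin compression line:
S_c = C_c·H/(1+e₀)·log₁₀(σ'_f/σ'_0) = 0.16×4.7/(1+0.72)×log₁₀(115/36.705)
    = 0.43721 × 0.49597 = 0.2168 m

S_c ≈ 217 mm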